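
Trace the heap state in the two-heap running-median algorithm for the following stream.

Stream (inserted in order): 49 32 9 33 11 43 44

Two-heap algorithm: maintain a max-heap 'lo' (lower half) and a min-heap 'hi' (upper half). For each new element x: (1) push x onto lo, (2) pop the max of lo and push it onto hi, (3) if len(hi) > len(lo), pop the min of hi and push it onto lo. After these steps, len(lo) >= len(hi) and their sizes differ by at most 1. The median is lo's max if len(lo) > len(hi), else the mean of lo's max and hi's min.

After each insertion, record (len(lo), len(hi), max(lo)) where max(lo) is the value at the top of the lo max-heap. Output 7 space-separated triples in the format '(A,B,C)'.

Step 1: insert 49 -> lo=[49] hi=[] -> (len(lo)=1, len(hi)=0, max(lo)=49)
Step 2: insert 32 -> lo=[32] hi=[49] -> (len(lo)=1, len(hi)=1, max(lo)=32)
Step 3: insert 9 -> lo=[9, 32] hi=[49] -> (len(lo)=2, len(hi)=1, max(lo)=32)
Step 4: insert 33 -> lo=[9, 32] hi=[33, 49] -> (len(lo)=2, len(hi)=2, max(lo)=32)
Step 5: insert 11 -> lo=[9, 11, 32] hi=[33, 49] -> (len(lo)=3, len(hi)=2, max(lo)=32)
Step 6: insert 43 -> lo=[9, 11, 32] hi=[33, 43, 49] -> (len(lo)=3, len(hi)=3, max(lo)=32)
Step 7: insert 44 -> lo=[9, 11, 32, 33] hi=[43, 44, 49] -> (len(lo)=4, len(hi)=3, max(lo)=33)

Answer: (1,0,49) (1,1,32) (2,1,32) (2,2,32) (3,2,32) (3,3,32) (4,3,33)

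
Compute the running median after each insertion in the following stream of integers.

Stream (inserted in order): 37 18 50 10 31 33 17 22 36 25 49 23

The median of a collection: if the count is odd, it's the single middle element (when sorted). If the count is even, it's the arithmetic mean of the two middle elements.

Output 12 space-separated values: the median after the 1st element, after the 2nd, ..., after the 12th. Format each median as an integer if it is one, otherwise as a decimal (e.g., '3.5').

Answer: 37 27.5 37 27.5 31 32 31 26.5 31 28 31 28

Derivation:
Step 1: insert 37 -> lo=[37] (size 1, max 37) hi=[] (size 0) -> median=37
Step 2: insert 18 -> lo=[18] (size 1, max 18) hi=[37] (size 1, min 37) -> median=27.5
Step 3: insert 50 -> lo=[18, 37] (size 2, max 37) hi=[50] (size 1, min 50) -> median=37
Step 4: insert 10 -> lo=[10, 18] (size 2, max 18) hi=[37, 50] (size 2, min 37) -> median=27.5
Step 5: insert 31 -> lo=[10, 18, 31] (size 3, max 31) hi=[37, 50] (size 2, min 37) -> median=31
Step 6: insert 33 -> lo=[10, 18, 31] (size 3, max 31) hi=[33, 37, 50] (size 3, min 33) -> median=32
Step 7: insert 17 -> lo=[10, 17, 18, 31] (size 4, max 31) hi=[33, 37, 50] (size 3, min 33) -> median=31
Step 8: insert 22 -> lo=[10, 17, 18, 22] (size 4, max 22) hi=[31, 33, 37, 50] (size 4, min 31) -> median=26.5
Step 9: insert 36 -> lo=[10, 17, 18, 22, 31] (size 5, max 31) hi=[33, 36, 37, 50] (size 4, min 33) -> median=31
Step 10: insert 25 -> lo=[10, 17, 18, 22, 25] (size 5, max 25) hi=[31, 33, 36, 37, 50] (size 5, min 31) -> median=28
Step 11: insert 49 -> lo=[10, 17, 18, 22, 25, 31] (size 6, max 31) hi=[33, 36, 37, 49, 50] (size 5, min 33) -> median=31
Step 12: insert 23 -> lo=[10, 17, 18, 22, 23, 25] (size 6, max 25) hi=[31, 33, 36, 37, 49, 50] (size 6, min 31) -> median=28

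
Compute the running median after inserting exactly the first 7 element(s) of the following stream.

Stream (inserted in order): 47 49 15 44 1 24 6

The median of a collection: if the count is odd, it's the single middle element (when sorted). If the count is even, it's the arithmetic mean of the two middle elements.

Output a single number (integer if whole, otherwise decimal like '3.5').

Step 1: insert 47 -> lo=[47] (size 1, max 47) hi=[] (size 0) -> median=47
Step 2: insert 49 -> lo=[47] (size 1, max 47) hi=[49] (size 1, min 49) -> median=48
Step 3: insert 15 -> lo=[15, 47] (size 2, max 47) hi=[49] (size 1, min 49) -> median=47
Step 4: insert 44 -> lo=[15, 44] (size 2, max 44) hi=[47, 49] (size 2, min 47) -> median=45.5
Step 5: insert 1 -> lo=[1, 15, 44] (size 3, max 44) hi=[47, 49] (size 2, min 47) -> median=44
Step 6: insert 24 -> lo=[1, 15, 24] (size 3, max 24) hi=[44, 47, 49] (size 3, min 44) -> median=34
Step 7: insert 6 -> lo=[1, 6, 15, 24] (size 4, max 24) hi=[44, 47, 49] (size 3, min 44) -> median=24

Answer: 24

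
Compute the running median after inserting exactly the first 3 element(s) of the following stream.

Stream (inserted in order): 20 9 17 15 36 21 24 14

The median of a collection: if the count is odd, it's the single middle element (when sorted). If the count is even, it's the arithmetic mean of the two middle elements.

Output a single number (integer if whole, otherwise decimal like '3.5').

Step 1: insert 20 -> lo=[20] (size 1, max 20) hi=[] (size 0) -> median=20
Step 2: insert 9 -> lo=[9] (size 1, max 9) hi=[20] (size 1, min 20) -> median=14.5
Step 3: insert 17 -> lo=[9, 17] (size 2, max 17) hi=[20] (size 1, min 20) -> median=17

Answer: 17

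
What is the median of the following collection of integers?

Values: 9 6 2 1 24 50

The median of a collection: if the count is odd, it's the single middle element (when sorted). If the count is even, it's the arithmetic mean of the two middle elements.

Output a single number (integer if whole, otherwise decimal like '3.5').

Step 1: insert 9 -> lo=[9] (size 1, max 9) hi=[] (size 0) -> median=9
Step 2: insert 6 -> lo=[6] (size 1, max 6) hi=[9] (size 1, min 9) -> median=7.5
Step 3: insert 2 -> lo=[2, 6] (size 2, max 6) hi=[9] (size 1, min 9) -> median=6
Step 4: insert 1 -> lo=[1, 2] (size 2, max 2) hi=[6, 9] (size 2, min 6) -> median=4
Step 5: insert 24 -> lo=[1, 2, 6] (size 3, max 6) hi=[9, 24] (size 2, min 9) -> median=6
Step 6: insert 50 -> lo=[1, 2, 6] (size 3, max 6) hi=[9, 24, 50] (size 3, min 9) -> median=7.5

Answer: 7.5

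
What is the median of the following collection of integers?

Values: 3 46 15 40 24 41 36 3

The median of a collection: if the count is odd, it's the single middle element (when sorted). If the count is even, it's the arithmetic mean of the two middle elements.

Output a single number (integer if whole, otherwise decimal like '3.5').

Answer: 30

Derivation:
Step 1: insert 3 -> lo=[3] (size 1, max 3) hi=[] (size 0) -> median=3
Step 2: insert 46 -> lo=[3] (size 1, max 3) hi=[46] (size 1, min 46) -> median=24.5
Step 3: insert 15 -> lo=[3, 15] (size 2, max 15) hi=[46] (size 1, min 46) -> median=15
Step 4: insert 40 -> lo=[3, 15] (size 2, max 15) hi=[40, 46] (size 2, min 40) -> median=27.5
Step 5: insert 24 -> lo=[3, 15, 24] (size 3, max 24) hi=[40, 46] (size 2, min 40) -> median=24
Step 6: insert 41 -> lo=[3, 15, 24] (size 3, max 24) hi=[40, 41, 46] (size 3, min 40) -> median=32
Step 7: insert 36 -> lo=[3, 15, 24, 36] (size 4, max 36) hi=[40, 41, 46] (size 3, min 40) -> median=36
Step 8: insert 3 -> lo=[3, 3, 15, 24] (size 4, max 24) hi=[36, 40, 41, 46] (size 4, min 36) -> median=30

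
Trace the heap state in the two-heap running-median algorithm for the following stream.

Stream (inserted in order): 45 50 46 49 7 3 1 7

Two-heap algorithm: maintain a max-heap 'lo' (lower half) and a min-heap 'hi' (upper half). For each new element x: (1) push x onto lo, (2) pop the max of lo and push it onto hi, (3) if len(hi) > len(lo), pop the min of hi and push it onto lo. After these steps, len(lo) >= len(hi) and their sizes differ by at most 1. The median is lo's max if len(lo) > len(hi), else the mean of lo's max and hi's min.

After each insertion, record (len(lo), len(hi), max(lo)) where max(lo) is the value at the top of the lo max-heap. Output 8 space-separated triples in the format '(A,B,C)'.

Answer: (1,0,45) (1,1,45) (2,1,46) (2,2,46) (3,2,46) (3,3,45) (4,3,45) (4,4,7)

Derivation:
Step 1: insert 45 -> lo=[45] hi=[] -> (len(lo)=1, len(hi)=0, max(lo)=45)
Step 2: insert 50 -> lo=[45] hi=[50] -> (len(lo)=1, len(hi)=1, max(lo)=45)
Step 3: insert 46 -> lo=[45, 46] hi=[50] -> (len(lo)=2, len(hi)=1, max(lo)=46)
Step 4: insert 49 -> lo=[45, 46] hi=[49, 50] -> (len(lo)=2, len(hi)=2, max(lo)=46)
Step 5: insert 7 -> lo=[7, 45, 46] hi=[49, 50] -> (len(lo)=3, len(hi)=2, max(lo)=46)
Step 6: insert 3 -> lo=[3, 7, 45] hi=[46, 49, 50] -> (len(lo)=3, len(hi)=3, max(lo)=45)
Step 7: insert 1 -> lo=[1, 3, 7, 45] hi=[46, 49, 50] -> (len(lo)=4, len(hi)=3, max(lo)=45)
Step 8: insert 7 -> lo=[1, 3, 7, 7] hi=[45, 46, 49, 50] -> (len(lo)=4, len(hi)=4, max(lo)=7)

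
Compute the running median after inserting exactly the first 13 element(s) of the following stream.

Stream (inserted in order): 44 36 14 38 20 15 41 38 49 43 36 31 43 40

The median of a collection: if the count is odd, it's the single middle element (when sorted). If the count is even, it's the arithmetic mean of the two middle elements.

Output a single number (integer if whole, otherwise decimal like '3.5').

Answer: 38

Derivation:
Step 1: insert 44 -> lo=[44] (size 1, max 44) hi=[] (size 0) -> median=44
Step 2: insert 36 -> lo=[36] (size 1, max 36) hi=[44] (size 1, min 44) -> median=40
Step 3: insert 14 -> lo=[14, 36] (size 2, max 36) hi=[44] (size 1, min 44) -> median=36
Step 4: insert 38 -> lo=[14, 36] (size 2, max 36) hi=[38, 44] (size 2, min 38) -> median=37
Step 5: insert 20 -> lo=[14, 20, 36] (size 3, max 36) hi=[38, 44] (size 2, min 38) -> median=36
Step 6: insert 15 -> lo=[14, 15, 20] (size 3, max 20) hi=[36, 38, 44] (size 3, min 36) -> median=28
Step 7: insert 41 -> lo=[14, 15, 20, 36] (size 4, max 36) hi=[38, 41, 44] (size 3, min 38) -> median=36
Step 8: insert 38 -> lo=[14, 15, 20, 36] (size 4, max 36) hi=[38, 38, 41, 44] (size 4, min 38) -> median=37
Step 9: insert 49 -> lo=[14, 15, 20, 36, 38] (size 5, max 38) hi=[38, 41, 44, 49] (size 4, min 38) -> median=38
Step 10: insert 43 -> lo=[14, 15, 20, 36, 38] (size 5, max 38) hi=[38, 41, 43, 44, 49] (size 5, min 38) -> median=38
Step 11: insert 36 -> lo=[14, 15, 20, 36, 36, 38] (size 6, max 38) hi=[38, 41, 43, 44, 49] (size 5, min 38) -> median=38
Step 12: insert 31 -> lo=[14, 15, 20, 31, 36, 36] (size 6, max 36) hi=[38, 38, 41, 43, 44, 49] (size 6, min 38) -> median=37
Step 13: insert 43 -> lo=[14, 15, 20, 31, 36, 36, 38] (size 7, max 38) hi=[38, 41, 43, 43, 44, 49] (size 6, min 38) -> median=38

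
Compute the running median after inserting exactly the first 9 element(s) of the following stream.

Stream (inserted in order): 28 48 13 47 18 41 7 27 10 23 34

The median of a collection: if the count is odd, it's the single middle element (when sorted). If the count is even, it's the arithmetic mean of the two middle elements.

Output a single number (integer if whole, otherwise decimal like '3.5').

Answer: 27

Derivation:
Step 1: insert 28 -> lo=[28] (size 1, max 28) hi=[] (size 0) -> median=28
Step 2: insert 48 -> lo=[28] (size 1, max 28) hi=[48] (size 1, min 48) -> median=38
Step 3: insert 13 -> lo=[13, 28] (size 2, max 28) hi=[48] (size 1, min 48) -> median=28
Step 4: insert 47 -> lo=[13, 28] (size 2, max 28) hi=[47, 48] (size 2, min 47) -> median=37.5
Step 5: insert 18 -> lo=[13, 18, 28] (size 3, max 28) hi=[47, 48] (size 2, min 47) -> median=28
Step 6: insert 41 -> lo=[13, 18, 28] (size 3, max 28) hi=[41, 47, 48] (size 3, min 41) -> median=34.5
Step 7: insert 7 -> lo=[7, 13, 18, 28] (size 4, max 28) hi=[41, 47, 48] (size 3, min 41) -> median=28
Step 8: insert 27 -> lo=[7, 13, 18, 27] (size 4, max 27) hi=[28, 41, 47, 48] (size 4, min 28) -> median=27.5
Step 9: insert 10 -> lo=[7, 10, 13, 18, 27] (size 5, max 27) hi=[28, 41, 47, 48] (size 4, min 28) -> median=27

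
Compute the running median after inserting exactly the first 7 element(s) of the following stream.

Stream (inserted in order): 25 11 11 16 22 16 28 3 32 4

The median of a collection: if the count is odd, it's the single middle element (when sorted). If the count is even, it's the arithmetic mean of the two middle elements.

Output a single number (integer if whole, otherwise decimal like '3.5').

Answer: 16

Derivation:
Step 1: insert 25 -> lo=[25] (size 1, max 25) hi=[] (size 0) -> median=25
Step 2: insert 11 -> lo=[11] (size 1, max 11) hi=[25] (size 1, min 25) -> median=18
Step 3: insert 11 -> lo=[11, 11] (size 2, max 11) hi=[25] (size 1, min 25) -> median=11
Step 4: insert 16 -> lo=[11, 11] (size 2, max 11) hi=[16, 25] (size 2, min 16) -> median=13.5
Step 5: insert 22 -> lo=[11, 11, 16] (size 3, max 16) hi=[22, 25] (size 2, min 22) -> median=16
Step 6: insert 16 -> lo=[11, 11, 16] (size 3, max 16) hi=[16, 22, 25] (size 3, min 16) -> median=16
Step 7: insert 28 -> lo=[11, 11, 16, 16] (size 4, max 16) hi=[22, 25, 28] (size 3, min 22) -> median=16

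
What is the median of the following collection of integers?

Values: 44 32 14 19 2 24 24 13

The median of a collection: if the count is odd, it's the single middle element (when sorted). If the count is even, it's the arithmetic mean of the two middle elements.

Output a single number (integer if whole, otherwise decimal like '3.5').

Step 1: insert 44 -> lo=[44] (size 1, max 44) hi=[] (size 0) -> median=44
Step 2: insert 32 -> lo=[32] (size 1, max 32) hi=[44] (size 1, min 44) -> median=38
Step 3: insert 14 -> lo=[14, 32] (size 2, max 32) hi=[44] (size 1, min 44) -> median=32
Step 4: insert 19 -> lo=[14, 19] (size 2, max 19) hi=[32, 44] (size 2, min 32) -> median=25.5
Step 5: insert 2 -> lo=[2, 14, 19] (size 3, max 19) hi=[32, 44] (size 2, min 32) -> median=19
Step 6: insert 24 -> lo=[2, 14, 19] (size 3, max 19) hi=[24, 32, 44] (size 3, min 24) -> median=21.5
Step 7: insert 24 -> lo=[2, 14, 19, 24] (size 4, max 24) hi=[24, 32, 44] (size 3, min 24) -> median=24
Step 8: insert 13 -> lo=[2, 13, 14, 19] (size 4, max 19) hi=[24, 24, 32, 44] (size 4, min 24) -> median=21.5

Answer: 21.5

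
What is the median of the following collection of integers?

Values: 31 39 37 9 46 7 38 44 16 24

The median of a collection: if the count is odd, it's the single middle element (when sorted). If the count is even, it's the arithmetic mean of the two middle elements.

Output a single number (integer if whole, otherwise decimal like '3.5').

Step 1: insert 31 -> lo=[31] (size 1, max 31) hi=[] (size 0) -> median=31
Step 2: insert 39 -> lo=[31] (size 1, max 31) hi=[39] (size 1, min 39) -> median=35
Step 3: insert 37 -> lo=[31, 37] (size 2, max 37) hi=[39] (size 1, min 39) -> median=37
Step 4: insert 9 -> lo=[9, 31] (size 2, max 31) hi=[37, 39] (size 2, min 37) -> median=34
Step 5: insert 46 -> lo=[9, 31, 37] (size 3, max 37) hi=[39, 46] (size 2, min 39) -> median=37
Step 6: insert 7 -> lo=[7, 9, 31] (size 3, max 31) hi=[37, 39, 46] (size 3, min 37) -> median=34
Step 7: insert 38 -> lo=[7, 9, 31, 37] (size 4, max 37) hi=[38, 39, 46] (size 3, min 38) -> median=37
Step 8: insert 44 -> lo=[7, 9, 31, 37] (size 4, max 37) hi=[38, 39, 44, 46] (size 4, min 38) -> median=37.5
Step 9: insert 16 -> lo=[7, 9, 16, 31, 37] (size 5, max 37) hi=[38, 39, 44, 46] (size 4, min 38) -> median=37
Step 10: insert 24 -> lo=[7, 9, 16, 24, 31] (size 5, max 31) hi=[37, 38, 39, 44, 46] (size 5, min 37) -> median=34

Answer: 34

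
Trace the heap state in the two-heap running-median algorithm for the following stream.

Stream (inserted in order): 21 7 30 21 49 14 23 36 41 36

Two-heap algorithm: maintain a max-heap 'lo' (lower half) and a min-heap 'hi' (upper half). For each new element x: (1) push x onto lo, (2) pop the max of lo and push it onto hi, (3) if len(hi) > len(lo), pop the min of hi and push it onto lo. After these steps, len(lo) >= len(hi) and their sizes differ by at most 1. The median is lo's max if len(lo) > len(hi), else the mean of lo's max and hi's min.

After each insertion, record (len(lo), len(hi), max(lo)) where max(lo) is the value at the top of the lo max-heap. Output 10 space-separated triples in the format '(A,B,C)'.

Step 1: insert 21 -> lo=[21] hi=[] -> (len(lo)=1, len(hi)=0, max(lo)=21)
Step 2: insert 7 -> lo=[7] hi=[21] -> (len(lo)=1, len(hi)=1, max(lo)=7)
Step 3: insert 30 -> lo=[7, 21] hi=[30] -> (len(lo)=2, len(hi)=1, max(lo)=21)
Step 4: insert 21 -> lo=[7, 21] hi=[21, 30] -> (len(lo)=2, len(hi)=2, max(lo)=21)
Step 5: insert 49 -> lo=[7, 21, 21] hi=[30, 49] -> (len(lo)=3, len(hi)=2, max(lo)=21)
Step 6: insert 14 -> lo=[7, 14, 21] hi=[21, 30, 49] -> (len(lo)=3, len(hi)=3, max(lo)=21)
Step 7: insert 23 -> lo=[7, 14, 21, 21] hi=[23, 30, 49] -> (len(lo)=4, len(hi)=3, max(lo)=21)
Step 8: insert 36 -> lo=[7, 14, 21, 21] hi=[23, 30, 36, 49] -> (len(lo)=4, len(hi)=4, max(lo)=21)
Step 9: insert 41 -> lo=[7, 14, 21, 21, 23] hi=[30, 36, 41, 49] -> (len(lo)=5, len(hi)=4, max(lo)=23)
Step 10: insert 36 -> lo=[7, 14, 21, 21, 23] hi=[30, 36, 36, 41, 49] -> (len(lo)=5, len(hi)=5, max(lo)=23)

Answer: (1,0,21) (1,1,7) (2,1,21) (2,2,21) (3,2,21) (3,3,21) (4,3,21) (4,4,21) (5,4,23) (5,5,23)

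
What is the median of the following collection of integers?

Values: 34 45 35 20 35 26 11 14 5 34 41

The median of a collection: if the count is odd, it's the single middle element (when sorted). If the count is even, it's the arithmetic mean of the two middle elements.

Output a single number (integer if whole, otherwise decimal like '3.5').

Step 1: insert 34 -> lo=[34] (size 1, max 34) hi=[] (size 0) -> median=34
Step 2: insert 45 -> lo=[34] (size 1, max 34) hi=[45] (size 1, min 45) -> median=39.5
Step 3: insert 35 -> lo=[34, 35] (size 2, max 35) hi=[45] (size 1, min 45) -> median=35
Step 4: insert 20 -> lo=[20, 34] (size 2, max 34) hi=[35, 45] (size 2, min 35) -> median=34.5
Step 5: insert 35 -> lo=[20, 34, 35] (size 3, max 35) hi=[35, 45] (size 2, min 35) -> median=35
Step 6: insert 26 -> lo=[20, 26, 34] (size 3, max 34) hi=[35, 35, 45] (size 3, min 35) -> median=34.5
Step 7: insert 11 -> lo=[11, 20, 26, 34] (size 4, max 34) hi=[35, 35, 45] (size 3, min 35) -> median=34
Step 8: insert 14 -> lo=[11, 14, 20, 26] (size 4, max 26) hi=[34, 35, 35, 45] (size 4, min 34) -> median=30
Step 9: insert 5 -> lo=[5, 11, 14, 20, 26] (size 5, max 26) hi=[34, 35, 35, 45] (size 4, min 34) -> median=26
Step 10: insert 34 -> lo=[5, 11, 14, 20, 26] (size 5, max 26) hi=[34, 34, 35, 35, 45] (size 5, min 34) -> median=30
Step 11: insert 41 -> lo=[5, 11, 14, 20, 26, 34] (size 6, max 34) hi=[34, 35, 35, 41, 45] (size 5, min 34) -> median=34

Answer: 34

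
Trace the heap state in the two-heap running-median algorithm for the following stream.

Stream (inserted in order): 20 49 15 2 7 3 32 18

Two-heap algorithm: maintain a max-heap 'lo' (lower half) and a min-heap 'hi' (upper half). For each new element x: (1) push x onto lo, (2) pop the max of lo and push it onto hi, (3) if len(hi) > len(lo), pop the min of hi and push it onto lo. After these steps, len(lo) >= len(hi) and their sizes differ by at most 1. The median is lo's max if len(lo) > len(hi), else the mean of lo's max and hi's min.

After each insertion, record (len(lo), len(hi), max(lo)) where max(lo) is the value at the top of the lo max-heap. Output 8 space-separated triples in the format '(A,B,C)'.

Step 1: insert 20 -> lo=[20] hi=[] -> (len(lo)=1, len(hi)=0, max(lo)=20)
Step 2: insert 49 -> lo=[20] hi=[49] -> (len(lo)=1, len(hi)=1, max(lo)=20)
Step 3: insert 15 -> lo=[15, 20] hi=[49] -> (len(lo)=2, len(hi)=1, max(lo)=20)
Step 4: insert 2 -> lo=[2, 15] hi=[20, 49] -> (len(lo)=2, len(hi)=2, max(lo)=15)
Step 5: insert 7 -> lo=[2, 7, 15] hi=[20, 49] -> (len(lo)=3, len(hi)=2, max(lo)=15)
Step 6: insert 3 -> lo=[2, 3, 7] hi=[15, 20, 49] -> (len(lo)=3, len(hi)=3, max(lo)=7)
Step 7: insert 32 -> lo=[2, 3, 7, 15] hi=[20, 32, 49] -> (len(lo)=4, len(hi)=3, max(lo)=15)
Step 8: insert 18 -> lo=[2, 3, 7, 15] hi=[18, 20, 32, 49] -> (len(lo)=4, len(hi)=4, max(lo)=15)

Answer: (1,0,20) (1,1,20) (2,1,20) (2,2,15) (3,2,15) (3,3,7) (4,3,15) (4,4,15)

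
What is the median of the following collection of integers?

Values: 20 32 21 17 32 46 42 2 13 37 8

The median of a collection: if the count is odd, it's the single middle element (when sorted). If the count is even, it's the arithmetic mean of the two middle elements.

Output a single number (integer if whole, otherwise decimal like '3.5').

Step 1: insert 20 -> lo=[20] (size 1, max 20) hi=[] (size 0) -> median=20
Step 2: insert 32 -> lo=[20] (size 1, max 20) hi=[32] (size 1, min 32) -> median=26
Step 3: insert 21 -> lo=[20, 21] (size 2, max 21) hi=[32] (size 1, min 32) -> median=21
Step 4: insert 17 -> lo=[17, 20] (size 2, max 20) hi=[21, 32] (size 2, min 21) -> median=20.5
Step 5: insert 32 -> lo=[17, 20, 21] (size 3, max 21) hi=[32, 32] (size 2, min 32) -> median=21
Step 6: insert 46 -> lo=[17, 20, 21] (size 3, max 21) hi=[32, 32, 46] (size 3, min 32) -> median=26.5
Step 7: insert 42 -> lo=[17, 20, 21, 32] (size 4, max 32) hi=[32, 42, 46] (size 3, min 32) -> median=32
Step 8: insert 2 -> lo=[2, 17, 20, 21] (size 4, max 21) hi=[32, 32, 42, 46] (size 4, min 32) -> median=26.5
Step 9: insert 13 -> lo=[2, 13, 17, 20, 21] (size 5, max 21) hi=[32, 32, 42, 46] (size 4, min 32) -> median=21
Step 10: insert 37 -> lo=[2, 13, 17, 20, 21] (size 5, max 21) hi=[32, 32, 37, 42, 46] (size 5, min 32) -> median=26.5
Step 11: insert 8 -> lo=[2, 8, 13, 17, 20, 21] (size 6, max 21) hi=[32, 32, 37, 42, 46] (size 5, min 32) -> median=21

Answer: 21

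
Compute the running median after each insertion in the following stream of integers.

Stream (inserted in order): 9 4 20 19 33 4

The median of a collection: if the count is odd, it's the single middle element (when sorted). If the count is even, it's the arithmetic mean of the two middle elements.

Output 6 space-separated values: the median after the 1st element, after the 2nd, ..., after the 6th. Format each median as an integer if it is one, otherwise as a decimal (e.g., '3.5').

Answer: 9 6.5 9 14 19 14

Derivation:
Step 1: insert 9 -> lo=[9] (size 1, max 9) hi=[] (size 0) -> median=9
Step 2: insert 4 -> lo=[4] (size 1, max 4) hi=[9] (size 1, min 9) -> median=6.5
Step 3: insert 20 -> lo=[4, 9] (size 2, max 9) hi=[20] (size 1, min 20) -> median=9
Step 4: insert 19 -> lo=[4, 9] (size 2, max 9) hi=[19, 20] (size 2, min 19) -> median=14
Step 5: insert 33 -> lo=[4, 9, 19] (size 3, max 19) hi=[20, 33] (size 2, min 20) -> median=19
Step 6: insert 4 -> lo=[4, 4, 9] (size 3, max 9) hi=[19, 20, 33] (size 3, min 19) -> median=14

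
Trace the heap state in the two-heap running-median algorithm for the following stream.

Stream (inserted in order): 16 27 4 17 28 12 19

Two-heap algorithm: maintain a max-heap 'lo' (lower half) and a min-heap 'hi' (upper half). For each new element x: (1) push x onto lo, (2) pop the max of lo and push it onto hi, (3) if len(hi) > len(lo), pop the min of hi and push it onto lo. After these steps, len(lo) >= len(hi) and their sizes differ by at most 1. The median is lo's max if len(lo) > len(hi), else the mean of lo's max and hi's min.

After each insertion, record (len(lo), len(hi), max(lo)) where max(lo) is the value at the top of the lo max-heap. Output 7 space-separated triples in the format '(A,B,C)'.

Answer: (1,0,16) (1,1,16) (2,1,16) (2,2,16) (3,2,17) (3,3,16) (4,3,17)

Derivation:
Step 1: insert 16 -> lo=[16] hi=[] -> (len(lo)=1, len(hi)=0, max(lo)=16)
Step 2: insert 27 -> lo=[16] hi=[27] -> (len(lo)=1, len(hi)=1, max(lo)=16)
Step 3: insert 4 -> lo=[4, 16] hi=[27] -> (len(lo)=2, len(hi)=1, max(lo)=16)
Step 4: insert 17 -> lo=[4, 16] hi=[17, 27] -> (len(lo)=2, len(hi)=2, max(lo)=16)
Step 5: insert 28 -> lo=[4, 16, 17] hi=[27, 28] -> (len(lo)=3, len(hi)=2, max(lo)=17)
Step 6: insert 12 -> lo=[4, 12, 16] hi=[17, 27, 28] -> (len(lo)=3, len(hi)=3, max(lo)=16)
Step 7: insert 19 -> lo=[4, 12, 16, 17] hi=[19, 27, 28] -> (len(lo)=4, len(hi)=3, max(lo)=17)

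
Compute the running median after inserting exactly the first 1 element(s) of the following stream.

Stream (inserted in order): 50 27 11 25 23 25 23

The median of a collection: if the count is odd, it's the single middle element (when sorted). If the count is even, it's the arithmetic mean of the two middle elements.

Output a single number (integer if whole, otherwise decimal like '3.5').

Step 1: insert 50 -> lo=[50] (size 1, max 50) hi=[] (size 0) -> median=50

Answer: 50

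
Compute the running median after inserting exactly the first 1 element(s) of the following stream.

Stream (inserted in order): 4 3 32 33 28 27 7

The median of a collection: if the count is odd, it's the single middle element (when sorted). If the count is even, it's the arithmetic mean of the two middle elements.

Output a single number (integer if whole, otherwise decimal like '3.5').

Step 1: insert 4 -> lo=[4] (size 1, max 4) hi=[] (size 0) -> median=4

Answer: 4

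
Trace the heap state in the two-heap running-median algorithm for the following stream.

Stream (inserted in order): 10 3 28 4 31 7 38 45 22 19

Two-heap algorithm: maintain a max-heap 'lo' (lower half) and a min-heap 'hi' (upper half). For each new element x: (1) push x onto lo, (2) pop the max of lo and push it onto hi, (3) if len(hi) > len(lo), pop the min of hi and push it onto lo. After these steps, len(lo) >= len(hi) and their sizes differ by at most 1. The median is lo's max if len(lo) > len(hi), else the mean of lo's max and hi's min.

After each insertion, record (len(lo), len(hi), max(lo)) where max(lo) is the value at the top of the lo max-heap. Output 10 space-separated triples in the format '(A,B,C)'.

Step 1: insert 10 -> lo=[10] hi=[] -> (len(lo)=1, len(hi)=0, max(lo)=10)
Step 2: insert 3 -> lo=[3] hi=[10] -> (len(lo)=1, len(hi)=1, max(lo)=3)
Step 3: insert 28 -> lo=[3, 10] hi=[28] -> (len(lo)=2, len(hi)=1, max(lo)=10)
Step 4: insert 4 -> lo=[3, 4] hi=[10, 28] -> (len(lo)=2, len(hi)=2, max(lo)=4)
Step 5: insert 31 -> lo=[3, 4, 10] hi=[28, 31] -> (len(lo)=3, len(hi)=2, max(lo)=10)
Step 6: insert 7 -> lo=[3, 4, 7] hi=[10, 28, 31] -> (len(lo)=3, len(hi)=3, max(lo)=7)
Step 7: insert 38 -> lo=[3, 4, 7, 10] hi=[28, 31, 38] -> (len(lo)=4, len(hi)=3, max(lo)=10)
Step 8: insert 45 -> lo=[3, 4, 7, 10] hi=[28, 31, 38, 45] -> (len(lo)=4, len(hi)=4, max(lo)=10)
Step 9: insert 22 -> lo=[3, 4, 7, 10, 22] hi=[28, 31, 38, 45] -> (len(lo)=5, len(hi)=4, max(lo)=22)
Step 10: insert 19 -> lo=[3, 4, 7, 10, 19] hi=[22, 28, 31, 38, 45] -> (len(lo)=5, len(hi)=5, max(lo)=19)

Answer: (1,0,10) (1,1,3) (2,1,10) (2,2,4) (3,2,10) (3,3,7) (4,3,10) (4,4,10) (5,4,22) (5,5,19)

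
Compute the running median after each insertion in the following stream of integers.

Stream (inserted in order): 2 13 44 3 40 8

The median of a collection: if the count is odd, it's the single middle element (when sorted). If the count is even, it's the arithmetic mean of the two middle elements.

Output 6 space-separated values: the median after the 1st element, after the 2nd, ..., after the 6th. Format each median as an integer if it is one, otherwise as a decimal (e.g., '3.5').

Answer: 2 7.5 13 8 13 10.5

Derivation:
Step 1: insert 2 -> lo=[2] (size 1, max 2) hi=[] (size 0) -> median=2
Step 2: insert 13 -> lo=[2] (size 1, max 2) hi=[13] (size 1, min 13) -> median=7.5
Step 3: insert 44 -> lo=[2, 13] (size 2, max 13) hi=[44] (size 1, min 44) -> median=13
Step 4: insert 3 -> lo=[2, 3] (size 2, max 3) hi=[13, 44] (size 2, min 13) -> median=8
Step 5: insert 40 -> lo=[2, 3, 13] (size 3, max 13) hi=[40, 44] (size 2, min 40) -> median=13
Step 6: insert 8 -> lo=[2, 3, 8] (size 3, max 8) hi=[13, 40, 44] (size 3, min 13) -> median=10.5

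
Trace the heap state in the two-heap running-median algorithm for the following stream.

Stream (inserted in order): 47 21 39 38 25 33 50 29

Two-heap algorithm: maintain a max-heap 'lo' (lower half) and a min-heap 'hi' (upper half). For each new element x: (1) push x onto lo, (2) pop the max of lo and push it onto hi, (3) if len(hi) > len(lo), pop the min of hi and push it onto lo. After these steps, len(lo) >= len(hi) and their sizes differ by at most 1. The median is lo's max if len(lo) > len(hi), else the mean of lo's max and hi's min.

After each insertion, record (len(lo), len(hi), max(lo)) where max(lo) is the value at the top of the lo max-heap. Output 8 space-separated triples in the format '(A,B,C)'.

Answer: (1,0,47) (1,1,21) (2,1,39) (2,2,38) (3,2,38) (3,3,33) (4,3,38) (4,4,33)

Derivation:
Step 1: insert 47 -> lo=[47] hi=[] -> (len(lo)=1, len(hi)=0, max(lo)=47)
Step 2: insert 21 -> lo=[21] hi=[47] -> (len(lo)=1, len(hi)=1, max(lo)=21)
Step 3: insert 39 -> lo=[21, 39] hi=[47] -> (len(lo)=2, len(hi)=1, max(lo)=39)
Step 4: insert 38 -> lo=[21, 38] hi=[39, 47] -> (len(lo)=2, len(hi)=2, max(lo)=38)
Step 5: insert 25 -> lo=[21, 25, 38] hi=[39, 47] -> (len(lo)=3, len(hi)=2, max(lo)=38)
Step 6: insert 33 -> lo=[21, 25, 33] hi=[38, 39, 47] -> (len(lo)=3, len(hi)=3, max(lo)=33)
Step 7: insert 50 -> lo=[21, 25, 33, 38] hi=[39, 47, 50] -> (len(lo)=4, len(hi)=3, max(lo)=38)
Step 8: insert 29 -> lo=[21, 25, 29, 33] hi=[38, 39, 47, 50] -> (len(lo)=4, len(hi)=4, max(lo)=33)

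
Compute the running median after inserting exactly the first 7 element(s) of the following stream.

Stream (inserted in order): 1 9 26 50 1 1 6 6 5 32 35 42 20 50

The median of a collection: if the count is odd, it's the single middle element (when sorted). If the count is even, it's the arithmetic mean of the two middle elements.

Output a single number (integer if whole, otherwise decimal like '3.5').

Answer: 6

Derivation:
Step 1: insert 1 -> lo=[1] (size 1, max 1) hi=[] (size 0) -> median=1
Step 2: insert 9 -> lo=[1] (size 1, max 1) hi=[9] (size 1, min 9) -> median=5
Step 3: insert 26 -> lo=[1, 9] (size 2, max 9) hi=[26] (size 1, min 26) -> median=9
Step 4: insert 50 -> lo=[1, 9] (size 2, max 9) hi=[26, 50] (size 2, min 26) -> median=17.5
Step 5: insert 1 -> lo=[1, 1, 9] (size 3, max 9) hi=[26, 50] (size 2, min 26) -> median=9
Step 6: insert 1 -> lo=[1, 1, 1] (size 3, max 1) hi=[9, 26, 50] (size 3, min 9) -> median=5
Step 7: insert 6 -> lo=[1, 1, 1, 6] (size 4, max 6) hi=[9, 26, 50] (size 3, min 9) -> median=6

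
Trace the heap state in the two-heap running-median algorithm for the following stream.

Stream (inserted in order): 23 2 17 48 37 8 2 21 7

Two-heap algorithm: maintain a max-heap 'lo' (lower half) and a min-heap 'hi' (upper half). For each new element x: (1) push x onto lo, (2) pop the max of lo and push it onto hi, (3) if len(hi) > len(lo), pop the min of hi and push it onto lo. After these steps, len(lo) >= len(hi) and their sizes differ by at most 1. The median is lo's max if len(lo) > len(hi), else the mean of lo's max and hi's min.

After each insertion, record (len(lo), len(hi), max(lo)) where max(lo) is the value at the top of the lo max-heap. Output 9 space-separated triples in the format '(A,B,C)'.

Answer: (1,0,23) (1,1,2) (2,1,17) (2,2,17) (3,2,23) (3,3,17) (4,3,17) (4,4,17) (5,4,17)

Derivation:
Step 1: insert 23 -> lo=[23] hi=[] -> (len(lo)=1, len(hi)=0, max(lo)=23)
Step 2: insert 2 -> lo=[2] hi=[23] -> (len(lo)=1, len(hi)=1, max(lo)=2)
Step 3: insert 17 -> lo=[2, 17] hi=[23] -> (len(lo)=2, len(hi)=1, max(lo)=17)
Step 4: insert 48 -> lo=[2, 17] hi=[23, 48] -> (len(lo)=2, len(hi)=2, max(lo)=17)
Step 5: insert 37 -> lo=[2, 17, 23] hi=[37, 48] -> (len(lo)=3, len(hi)=2, max(lo)=23)
Step 6: insert 8 -> lo=[2, 8, 17] hi=[23, 37, 48] -> (len(lo)=3, len(hi)=3, max(lo)=17)
Step 7: insert 2 -> lo=[2, 2, 8, 17] hi=[23, 37, 48] -> (len(lo)=4, len(hi)=3, max(lo)=17)
Step 8: insert 21 -> lo=[2, 2, 8, 17] hi=[21, 23, 37, 48] -> (len(lo)=4, len(hi)=4, max(lo)=17)
Step 9: insert 7 -> lo=[2, 2, 7, 8, 17] hi=[21, 23, 37, 48] -> (len(lo)=5, len(hi)=4, max(lo)=17)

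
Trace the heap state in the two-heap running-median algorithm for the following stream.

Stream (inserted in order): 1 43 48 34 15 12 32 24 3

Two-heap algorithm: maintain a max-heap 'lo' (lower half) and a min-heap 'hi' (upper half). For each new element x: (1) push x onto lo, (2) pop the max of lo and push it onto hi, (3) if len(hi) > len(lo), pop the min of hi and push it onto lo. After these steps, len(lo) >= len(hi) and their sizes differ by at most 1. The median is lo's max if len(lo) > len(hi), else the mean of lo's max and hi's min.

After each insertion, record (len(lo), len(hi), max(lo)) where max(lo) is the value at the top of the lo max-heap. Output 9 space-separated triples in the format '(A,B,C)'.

Answer: (1,0,1) (1,1,1) (2,1,43) (2,2,34) (3,2,34) (3,3,15) (4,3,32) (4,4,24) (5,4,24)

Derivation:
Step 1: insert 1 -> lo=[1] hi=[] -> (len(lo)=1, len(hi)=0, max(lo)=1)
Step 2: insert 43 -> lo=[1] hi=[43] -> (len(lo)=1, len(hi)=1, max(lo)=1)
Step 3: insert 48 -> lo=[1, 43] hi=[48] -> (len(lo)=2, len(hi)=1, max(lo)=43)
Step 4: insert 34 -> lo=[1, 34] hi=[43, 48] -> (len(lo)=2, len(hi)=2, max(lo)=34)
Step 5: insert 15 -> lo=[1, 15, 34] hi=[43, 48] -> (len(lo)=3, len(hi)=2, max(lo)=34)
Step 6: insert 12 -> lo=[1, 12, 15] hi=[34, 43, 48] -> (len(lo)=3, len(hi)=3, max(lo)=15)
Step 7: insert 32 -> lo=[1, 12, 15, 32] hi=[34, 43, 48] -> (len(lo)=4, len(hi)=3, max(lo)=32)
Step 8: insert 24 -> lo=[1, 12, 15, 24] hi=[32, 34, 43, 48] -> (len(lo)=4, len(hi)=4, max(lo)=24)
Step 9: insert 3 -> lo=[1, 3, 12, 15, 24] hi=[32, 34, 43, 48] -> (len(lo)=5, len(hi)=4, max(lo)=24)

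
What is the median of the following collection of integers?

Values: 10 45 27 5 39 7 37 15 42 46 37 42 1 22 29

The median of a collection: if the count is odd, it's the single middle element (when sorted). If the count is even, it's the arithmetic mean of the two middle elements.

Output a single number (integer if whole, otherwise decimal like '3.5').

Answer: 29

Derivation:
Step 1: insert 10 -> lo=[10] (size 1, max 10) hi=[] (size 0) -> median=10
Step 2: insert 45 -> lo=[10] (size 1, max 10) hi=[45] (size 1, min 45) -> median=27.5
Step 3: insert 27 -> lo=[10, 27] (size 2, max 27) hi=[45] (size 1, min 45) -> median=27
Step 4: insert 5 -> lo=[5, 10] (size 2, max 10) hi=[27, 45] (size 2, min 27) -> median=18.5
Step 5: insert 39 -> lo=[5, 10, 27] (size 3, max 27) hi=[39, 45] (size 2, min 39) -> median=27
Step 6: insert 7 -> lo=[5, 7, 10] (size 3, max 10) hi=[27, 39, 45] (size 3, min 27) -> median=18.5
Step 7: insert 37 -> lo=[5, 7, 10, 27] (size 4, max 27) hi=[37, 39, 45] (size 3, min 37) -> median=27
Step 8: insert 15 -> lo=[5, 7, 10, 15] (size 4, max 15) hi=[27, 37, 39, 45] (size 4, min 27) -> median=21
Step 9: insert 42 -> lo=[5, 7, 10, 15, 27] (size 5, max 27) hi=[37, 39, 42, 45] (size 4, min 37) -> median=27
Step 10: insert 46 -> lo=[5, 7, 10, 15, 27] (size 5, max 27) hi=[37, 39, 42, 45, 46] (size 5, min 37) -> median=32
Step 11: insert 37 -> lo=[5, 7, 10, 15, 27, 37] (size 6, max 37) hi=[37, 39, 42, 45, 46] (size 5, min 37) -> median=37
Step 12: insert 42 -> lo=[5, 7, 10, 15, 27, 37] (size 6, max 37) hi=[37, 39, 42, 42, 45, 46] (size 6, min 37) -> median=37
Step 13: insert 1 -> lo=[1, 5, 7, 10, 15, 27, 37] (size 7, max 37) hi=[37, 39, 42, 42, 45, 46] (size 6, min 37) -> median=37
Step 14: insert 22 -> lo=[1, 5, 7, 10, 15, 22, 27] (size 7, max 27) hi=[37, 37, 39, 42, 42, 45, 46] (size 7, min 37) -> median=32
Step 15: insert 29 -> lo=[1, 5, 7, 10, 15, 22, 27, 29] (size 8, max 29) hi=[37, 37, 39, 42, 42, 45, 46] (size 7, min 37) -> median=29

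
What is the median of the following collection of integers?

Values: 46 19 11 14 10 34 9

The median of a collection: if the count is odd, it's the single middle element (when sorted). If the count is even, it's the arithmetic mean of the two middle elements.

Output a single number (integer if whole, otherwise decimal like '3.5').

Step 1: insert 46 -> lo=[46] (size 1, max 46) hi=[] (size 0) -> median=46
Step 2: insert 19 -> lo=[19] (size 1, max 19) hi=[46] (size 1, min 46) -> median=32.5
Step 3: insert 11 -> lo=[11, 19] (size 2, max 19) hi=[46] (size 1, min 46) -> median=19
Step 4: insert 14 -> lo=[11, 14] (size 2, max 14) hi=[19, 46] (size 2, min 19) -> median=16.5
Step 5: insert 10 -> lo=[10, 11, 14] (size 3, max 14) hi=[19, 46] (size 2, min 19) -> median=14
Step 6: insert 34 -> lo=[10, 11, 14] (size 3, max 14) hi=[19, 34, 46] (size 3, min 19) -> median=16.5
Step 7: insert 9 -> lo=[9, 10, 11, 14] (size 4, max 14) hi=[19, 34, 46] (size 3, min 19) -> median=14

Answer: 14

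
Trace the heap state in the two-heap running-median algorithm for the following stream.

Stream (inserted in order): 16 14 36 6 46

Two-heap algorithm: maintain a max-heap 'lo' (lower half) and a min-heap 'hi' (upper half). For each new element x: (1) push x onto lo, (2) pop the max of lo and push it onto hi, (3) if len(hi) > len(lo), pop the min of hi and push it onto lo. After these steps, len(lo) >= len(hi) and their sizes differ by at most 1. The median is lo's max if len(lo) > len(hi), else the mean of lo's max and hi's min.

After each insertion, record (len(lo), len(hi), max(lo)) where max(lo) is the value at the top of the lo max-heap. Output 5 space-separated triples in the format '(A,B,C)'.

Step 1: insert 16 -> lo=[16] hi=[] -> (len(lo)=1, len(hi)=0, max(lo)=16)
Step 2: insert 14 -> lo=[14] hi=[16] -> (len(lo)=1, len(hi)=1, max(lo)=14)
Step 3: insert 36 -> lo=[14, 16] hi=[36] -> (len(lo)=2, len(hi)=1, max(lo)=16)
Step 4: insert 6 -> lo=[6, 14] hi=[16, 36] -> (len(lo)=2, len(hi)=2, max(lo)=14)
Step 5: insert 46 -> lo=[6, 14, 16] hi=[36, 46] -> (len(lo)=3, len(hi)=2, max(lo)=16)

Answer: (1,0,16) (1,1,14) (2,1,16) (2,2,14) (3,2,16)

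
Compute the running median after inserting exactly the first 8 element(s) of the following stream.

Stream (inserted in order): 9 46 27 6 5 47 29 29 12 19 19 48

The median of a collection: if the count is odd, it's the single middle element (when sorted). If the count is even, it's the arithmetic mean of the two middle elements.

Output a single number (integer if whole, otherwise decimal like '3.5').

Step 1: insert 9 -> lo=[9] (size 1, max 9) hi=[] (size 0) -> median=9
Step 2: insert 46 -> lo=[9] (size 1, max 9) hi=[46] (size 1, min 46) -> median=27.5
Step 3: insert 27 -> lo=[9, 27] (size 2, max 27) hi=[46] (size 1, min 46) -> median=27
Step 4: insert 6 -> lo=[6, 9] (size 2, max 9) hi=[27, 46] (size 2, min 27) -> median=18
Step 5: insert 5 -> lo=[5, 6, 9] (size 3, max 9) hi=[27, 46] (size 2, min 27) -> median=9
Step 6: insert 47 -> lo=[5, 6, 9] (size 3, max 9) hi=[27, 46, 47] (size 3, min 27) -> median=18
Step 7: insert 29 -> lo=[5, 6, 9, 27] (size 4, max 27) hi=[29, 46, 47] (size 3, min 29) -> median=27
Step 8: insert 29 -> lo=[5, 6, 9, 27] (size 4, max 27) hi=[29, 29, 46, 47] (size 4, min 29) -> median=28

Answer: 28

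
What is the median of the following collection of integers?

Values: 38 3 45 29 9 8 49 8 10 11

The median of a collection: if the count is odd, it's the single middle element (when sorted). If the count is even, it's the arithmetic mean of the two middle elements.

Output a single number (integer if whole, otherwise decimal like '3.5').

Answer: 10.5

Derivation:
Step 1: insert 38 -> lo=[38] (size 1, max 38) hi=[] (size 0) -> median=38
Step 2: insert 3 -> lo=[3] (size 1, max 3) hi=[38] (size 1, min 38) -> median=20.5
Step 3: insert 45 -> lo=[3, 38] (size 2, max 38) hi=[45] (size 1, min 45) -> median=38
Step 4: insert 29 -> lo=[3, 29] (size 2, max 29) hi=[38, 45] (size 2, min 38) -> median=33.5
Step 5: insert 9 -> lo=[3, 9, 29] (size 3, max 29) hi=[38, 45] (size 2, min 38) -> median=29
Step 6: insert 8 -> lo=[3, 8, 9] (size 3, max 9) hi=[29, 38, 45] (size 3, min 29) -> median=19
Step 7: insert 49 -> lo=[3, 8, 9, 29] (size 4, max 29) hi=[38, 45, 49] (size 3, min 38) -> median=29
Step 8: insert 8 -> lo=[3, 8, 8, 9] (size 4, max 9) hi=[29, 38, 45, 49] (size 4, min 29) -> median=19
Step 9: insert 10 -> lo=[3, 8, 8, 9, 10] (size 5, max 10) hi=[29, 38, 45, 49] (size 4, min 29) -> median=10
Step 10: insert 11 -> lo=[3, 8, 8, 9, 10] (size 5, max 10) hi=[11, 29, 38, 45, 49] (size 5, min 11) -> median=10.5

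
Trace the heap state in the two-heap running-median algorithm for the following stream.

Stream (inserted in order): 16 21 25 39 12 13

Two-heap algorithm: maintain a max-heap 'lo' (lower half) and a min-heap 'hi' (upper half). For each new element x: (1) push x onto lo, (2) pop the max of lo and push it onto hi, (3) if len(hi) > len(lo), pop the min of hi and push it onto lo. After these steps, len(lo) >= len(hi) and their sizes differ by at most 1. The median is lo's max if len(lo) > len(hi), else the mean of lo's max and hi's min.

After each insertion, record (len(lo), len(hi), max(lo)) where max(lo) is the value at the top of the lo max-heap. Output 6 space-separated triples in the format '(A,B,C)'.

Answer: (1,0,16) (1,1,16) (2,1,21) (2,2,21) (3,2,21) (3,3,16)

Derivation:
Step 1: insert 16 -> lo=[16] hi=[] -> (len(lo)=1, len(hi)=0, max(lo)=16)
Step 2: insert 21 -> lo=[16] hi=[21] -> (len(lo)=1, len(hi)=1, max(lo)=16)
Step 3: insert 25 -> lo=[16, 21] hi=[25] -> (len(lo)=2, len(hi)=1, max(lo)=21)
Step 4: insert 39 -> lo=[16, 21] hi=[25, 39] -> (len(lo)=2, len(hi)=2, max(lo)=21)
Step 5: insert 12 -> lo=[12, 16, 21] hi=[25, 39] -> (len(lo)=3, len(hi)=2, max(lo)=21)
Step 6: insert 13 -> lo=[12, 13, 16] hi=[21, 25, 39] -> (len(lo)=3, len(hi)=3, max(lo)=16)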